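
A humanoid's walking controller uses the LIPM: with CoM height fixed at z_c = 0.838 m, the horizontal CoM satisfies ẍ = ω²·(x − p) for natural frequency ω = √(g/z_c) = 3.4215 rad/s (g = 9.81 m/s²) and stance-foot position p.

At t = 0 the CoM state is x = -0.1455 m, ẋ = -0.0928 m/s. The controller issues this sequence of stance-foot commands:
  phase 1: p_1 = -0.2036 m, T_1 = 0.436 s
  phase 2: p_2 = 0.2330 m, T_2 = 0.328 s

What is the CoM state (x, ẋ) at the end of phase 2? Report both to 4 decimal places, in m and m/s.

phase 1: p=-0.2036, T=0.436, ωT=1.491774, cosh=2.334974, sinh=2.110000; start (x,ẋ)=(-0.145500, -0.092800) → end (x,ẋ)=(-0.125167, 0.202760)
phase 2: p=0.2330, T=0.328, ωT=1.122252, cosh=1.698655, sinh=1.373109; start (x,ẋ)=(-0.125167, 0.202760) → end (x,ẋ)=(-0.294031, -1.338282)

x = -0.2940, ẋ = -1.3383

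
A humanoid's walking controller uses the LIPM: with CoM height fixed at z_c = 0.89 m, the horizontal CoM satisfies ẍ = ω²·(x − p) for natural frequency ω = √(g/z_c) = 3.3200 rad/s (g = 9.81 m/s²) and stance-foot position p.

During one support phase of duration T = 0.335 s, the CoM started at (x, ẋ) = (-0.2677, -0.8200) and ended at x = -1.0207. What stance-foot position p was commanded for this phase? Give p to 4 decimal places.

p = 0.3427

ωT = 3.3200·0.335 = 1.112200; cosh(ωT) = 1.684938, sinh(ωT) = 1.356103
x(T) = p + (x₀−p)·cosh(ωT) + (ẋ₀/ω)·sinh(ωT) ⇒ p·(1 − cosh) = x(T) − x₀·cosh − (ẋ₀/ω)·sinh
numerator   = -1.0207 − (-0.2677)·1.684938 − (-0.8200/3.3200)·1.356103 = -0.234701
denominator = 1 − 1.684938 = -0.684938
p = -0.234701 / -0.684938 = 0.3427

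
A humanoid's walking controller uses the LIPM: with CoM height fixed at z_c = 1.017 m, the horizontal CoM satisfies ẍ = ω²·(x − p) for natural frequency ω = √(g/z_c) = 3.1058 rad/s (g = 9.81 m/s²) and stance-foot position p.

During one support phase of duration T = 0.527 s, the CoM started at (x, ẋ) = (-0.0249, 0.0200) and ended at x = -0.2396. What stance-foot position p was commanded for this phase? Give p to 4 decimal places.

ωT = 3.1058·0.527 = 1.636757; cosh(ωT) = 2.666543, sinh(ωT) = 2.471933
x(T) = p + (x₀−p)·cosh(ωT) + (ẋ₀/ω)·sinh(ωT) ⇒ p·(1 − cosh) = x(T) − x₀·cosh − (ẋ₀/ω)·sinh
numerator   = -0.2396 − (-0.0249)·2.666543 − (0.0200/3.1058)·2.471933 = -0.189121
denominator = 1 − 2.666543 = -1.666543
p = -0.189121 / -1.666543 = 0.1135

p = 0.1135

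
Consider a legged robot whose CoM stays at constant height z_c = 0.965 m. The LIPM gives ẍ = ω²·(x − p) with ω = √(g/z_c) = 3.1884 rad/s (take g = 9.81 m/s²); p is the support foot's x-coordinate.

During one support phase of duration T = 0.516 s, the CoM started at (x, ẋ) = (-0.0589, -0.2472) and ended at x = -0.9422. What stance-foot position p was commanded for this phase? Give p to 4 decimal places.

p = 0.3499

ωT = 3.1884·0.516 = 1.645214; cosh(ωT) = 2.687546, sinh(ωT) = 2.494575
x(T) = p + (x₀−p)·cosh(ωT) + (ẋ₀/ω)·sinh(ωT) ⇒ p·(1 − cosh) = x(T) − x₀·cosh − (ẋ₀/ω)·sinh
numerator   = -0.9422 − (-0.0589)·2.687546 − (-0.2472/3.1884)·2.494575 = -0.590497
denominator = 1 − 2.687546 = -1.687546
p = -0.590497 / -1.687546 = 0.3499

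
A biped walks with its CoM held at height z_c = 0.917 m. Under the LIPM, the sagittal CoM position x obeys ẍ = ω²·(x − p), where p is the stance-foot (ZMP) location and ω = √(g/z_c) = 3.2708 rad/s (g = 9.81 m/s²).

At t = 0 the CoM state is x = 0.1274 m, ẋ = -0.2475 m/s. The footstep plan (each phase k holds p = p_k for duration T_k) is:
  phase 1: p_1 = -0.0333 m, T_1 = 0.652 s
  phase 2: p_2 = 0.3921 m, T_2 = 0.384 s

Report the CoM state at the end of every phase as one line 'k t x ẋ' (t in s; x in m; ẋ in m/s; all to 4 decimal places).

phase 1: p=-0.0333, T=0.652, ωT=2.132562, cosh=4.277492, sinh=4.158958; start (x,ẋ)=(0.127400, -0.247500) → end (x,ẋ)=(0.339386, 1.127342)
phase 2: p=0.3921, T=0.384, ωT=1.255987, cosh=1.898049, sinh=1.613254; start (x,ẋ)=(0.339386, 1.127342) → end (x,ẋ)=(0.848085, 1.861600)

1 0.6520 0.3394 1.1273
2 1.0360 0.8481 1.8616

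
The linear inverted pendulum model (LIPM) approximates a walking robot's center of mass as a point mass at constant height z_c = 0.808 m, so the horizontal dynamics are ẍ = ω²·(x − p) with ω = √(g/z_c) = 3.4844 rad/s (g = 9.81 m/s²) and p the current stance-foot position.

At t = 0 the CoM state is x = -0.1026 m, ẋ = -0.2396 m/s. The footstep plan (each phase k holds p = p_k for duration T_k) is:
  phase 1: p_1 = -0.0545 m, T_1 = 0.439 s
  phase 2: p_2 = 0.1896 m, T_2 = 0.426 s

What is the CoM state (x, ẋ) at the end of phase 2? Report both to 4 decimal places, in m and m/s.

phase 1: p=-0.0545, T=0.439, ωT=1.529652, cosh=2.416590, sinh=2.199979; start (x,ẋ)=(-0.102600, -0.239600) → end (x,ẋ)=(-0.322016, -0.947730)
phase 2: p=0.1896, T=0.426, ωT=1.484354, cosh=2.319382, sinh=2.092734; start (x,ẋ)=(-0.322016, -0.947730) → end (x,ẋ)=(-1.566242, -5.928816)

x = -1.5662, ẋ = -5.9288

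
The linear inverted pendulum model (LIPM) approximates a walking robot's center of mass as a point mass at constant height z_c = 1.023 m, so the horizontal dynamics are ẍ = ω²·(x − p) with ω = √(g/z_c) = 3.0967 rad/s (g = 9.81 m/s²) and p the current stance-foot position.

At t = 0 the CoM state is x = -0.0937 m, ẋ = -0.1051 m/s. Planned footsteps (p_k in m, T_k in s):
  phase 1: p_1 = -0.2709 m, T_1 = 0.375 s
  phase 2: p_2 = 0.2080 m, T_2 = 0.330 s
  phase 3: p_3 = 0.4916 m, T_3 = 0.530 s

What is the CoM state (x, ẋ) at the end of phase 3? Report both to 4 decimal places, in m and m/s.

x = -0.4351, ẋ = -2.6106

phase 1: p=-0.2709, T=0.375, ωT=1.161262, cosh=1.753527, sinh=1.440436; start (x,ẋ)=(-0.093700, -0.105100) → end (x,ẋ)=(-0.009063, 0.606122)
phase 2: p=0.2080, T=0.330, ωT=1.021911, cosh=1.569203, sinh=1.209296; start (x,ẋ)=(-0.009063, 0.606122) → end (x,ẋ)=(0.104083, 0.138267)
phase 3: p=0.4916, T=0.530, ωT=1.641251, cosh=2.677680, sinh=2.483943; start (x,ẋ)=(0.104083, 0.138267) → end (x,ẋ)=(-0.435140, -2.610558)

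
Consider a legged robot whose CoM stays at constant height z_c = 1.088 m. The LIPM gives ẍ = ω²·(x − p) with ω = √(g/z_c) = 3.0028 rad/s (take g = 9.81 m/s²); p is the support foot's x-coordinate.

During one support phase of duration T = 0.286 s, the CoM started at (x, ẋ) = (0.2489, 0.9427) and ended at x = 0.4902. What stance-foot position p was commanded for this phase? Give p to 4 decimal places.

p = 0.4088

ωT = 3.0028·0.286 = 0.858801; cosh(ωT) = 1.391999, sinh(ωT) = 0.968329
x(T) = p + (x₀−p)·cosh(ωT) + (ẋ₀/ω)·sinh(ωT) ⇒ p·(1 − cosh) = x(T) − x₀·cosh − (ẋ₀/ω)·sinh
numerator   = 0.4902 − (0.2489)·1.391999 − (0.9427/3.0028)·0.968329 = -0.160266
denominator = 1 − 1.391999 = -0.391999
p = -0.160266 / -0.391999 = 0.4088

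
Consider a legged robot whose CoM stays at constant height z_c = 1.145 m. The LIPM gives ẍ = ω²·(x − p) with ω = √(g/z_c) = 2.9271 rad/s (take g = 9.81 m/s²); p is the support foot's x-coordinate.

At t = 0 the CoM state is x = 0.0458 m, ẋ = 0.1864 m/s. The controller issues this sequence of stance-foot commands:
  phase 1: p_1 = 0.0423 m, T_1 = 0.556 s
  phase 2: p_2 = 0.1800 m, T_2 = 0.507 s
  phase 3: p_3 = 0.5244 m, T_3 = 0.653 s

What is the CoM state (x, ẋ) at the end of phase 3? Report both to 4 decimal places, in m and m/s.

x = 2.3790, ẋ = 5.5925

phase 1: p=0.0423, T=0.556, ωT=1.627468, cosh=2.643696, sinh=2.447270; start (x,ẋ)=(0.045800, 0.186400) → end (x,ẋ)=(0.207397, 0.517857)
phase 2: p=0.1800, T=0.507, ωT=1.484040, cosh=2.318724, sinh=2.092004; start (x,ẋ)=(0.207397, 0.517857) → end (x,ẋ)=(0.613639, 1.368533)
phase 3: p=0.5244, T=0.653, ωT=1.911396, cosh=3.455199, sinh=3.307325; start (x,ẋ)=(0.613639, 1.368533) → end (x,ẋ)=(2.379042, 5.592467)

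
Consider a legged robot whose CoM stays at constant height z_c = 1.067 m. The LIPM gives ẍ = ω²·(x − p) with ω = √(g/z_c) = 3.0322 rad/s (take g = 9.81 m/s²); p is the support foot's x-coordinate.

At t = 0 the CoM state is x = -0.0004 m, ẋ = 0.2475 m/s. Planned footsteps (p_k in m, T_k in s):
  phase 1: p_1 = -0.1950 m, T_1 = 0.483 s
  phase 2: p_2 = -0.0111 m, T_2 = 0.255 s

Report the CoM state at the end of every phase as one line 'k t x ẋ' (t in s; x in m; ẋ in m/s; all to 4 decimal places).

1 0.4830 0.4155 1.7719
2 0.7380 1.0477 3.4313

phase 1: p=-0.1950, T=0.483, ωT=1.464553, cosh=2.278394, sinh=2.047213; start (x,ẋ)=(-0.000400, 0.247500) → end (x,ẋ)=(0.415477, 1.771894)
phase 2: p=-0.0111, T=0.255, ωT=0.773211, cosh=1.314121, sinh=0.852592; start (x,ẋ)=(0.415477, 1.771894) → end (x,ẋ)=(1.047694, 3.431281)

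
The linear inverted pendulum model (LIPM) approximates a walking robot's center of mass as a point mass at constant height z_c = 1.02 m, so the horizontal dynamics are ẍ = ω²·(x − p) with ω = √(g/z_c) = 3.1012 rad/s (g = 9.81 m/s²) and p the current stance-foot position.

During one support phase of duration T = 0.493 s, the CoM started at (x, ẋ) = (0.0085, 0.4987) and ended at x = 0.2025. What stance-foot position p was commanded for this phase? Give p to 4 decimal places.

p = 0.1212

ωT = 3.1012·0.493 = 1.528892; cosh(ωT) = 2.414918, sinh(ωT) = 2.198143
x(T) = p + (x₀−p)·cosh(ωT) + (ẋ₀/ω)·sinh(ωT) ⇒ p·(1 − cosh) = x(T) − x₀·cosh − (ẋ₀/ω)·sinh
numerator   = 0.2025 − (0.0085)·2.414918 − (0.4987/3.1012)·2.198143 = -0.171507
denominator = 1 − 2.414918 = -1.414918
p = -0.171507 / -1.414918 = 0.1212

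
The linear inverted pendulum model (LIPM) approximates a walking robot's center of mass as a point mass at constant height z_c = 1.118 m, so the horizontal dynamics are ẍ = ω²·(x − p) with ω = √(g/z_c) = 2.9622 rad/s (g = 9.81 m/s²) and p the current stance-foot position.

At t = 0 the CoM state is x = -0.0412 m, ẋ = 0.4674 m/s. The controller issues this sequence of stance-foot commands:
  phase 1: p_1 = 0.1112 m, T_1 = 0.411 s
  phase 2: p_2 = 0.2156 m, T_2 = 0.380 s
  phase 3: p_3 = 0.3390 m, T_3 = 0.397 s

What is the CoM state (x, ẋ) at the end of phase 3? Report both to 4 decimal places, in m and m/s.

x = -0.3204, ẋ = -1.7824

phase 1: p=0.1112, T=0.411, ωT=1.217464, cosh=1.837295, sinh=1.541315; start (x,ẋ)=(-0.041200, 0.467400) → end (x,ẋ)=(0.074397, 0.162941)
phase 2: p=0.2156, T=0.380, ωT=1.125636, cosh=1.703311, sinh=1.378865; start (x,ẋ)=(0.074397, 0.162941) → end (x,ẋ)=(0.050935, -0.299198)
phase 3: p=0.3390, T=0.397, ωT=1.175993, cosh=1.774937, sinh=1.466424; start (x,ẋ)=(0.050935, -0.299198) → end (x,ẋ)=(-0.320413, -1.782366)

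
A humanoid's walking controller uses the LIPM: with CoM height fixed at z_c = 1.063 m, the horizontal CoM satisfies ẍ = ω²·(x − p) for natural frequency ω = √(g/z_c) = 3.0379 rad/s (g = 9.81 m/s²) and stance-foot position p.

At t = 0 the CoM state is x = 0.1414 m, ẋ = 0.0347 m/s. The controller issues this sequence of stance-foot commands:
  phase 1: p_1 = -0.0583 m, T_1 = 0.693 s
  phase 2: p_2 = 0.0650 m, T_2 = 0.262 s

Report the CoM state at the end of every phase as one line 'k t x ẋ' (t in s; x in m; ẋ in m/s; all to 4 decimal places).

phase 1: p=-0.0583, T=0.693, ωT=2.105265, cosh=4.165545, sinh=4.043731; start (x,ẋ)=(0.141400, 0.034700) → end (x,ẋ)=(0.819748, 2.597749)
phase 2: p=0.0650, T=0.262, ωT=0.795930, cosh=1.333831, sinh=0.882670; start (x,ẋ)=(0.819748, 2.597749) → end (x,ẋ)=(1.826490, 5.488788)

1 0.6930 0.8197 2.5977
2 0.9550 1.8265 5.4888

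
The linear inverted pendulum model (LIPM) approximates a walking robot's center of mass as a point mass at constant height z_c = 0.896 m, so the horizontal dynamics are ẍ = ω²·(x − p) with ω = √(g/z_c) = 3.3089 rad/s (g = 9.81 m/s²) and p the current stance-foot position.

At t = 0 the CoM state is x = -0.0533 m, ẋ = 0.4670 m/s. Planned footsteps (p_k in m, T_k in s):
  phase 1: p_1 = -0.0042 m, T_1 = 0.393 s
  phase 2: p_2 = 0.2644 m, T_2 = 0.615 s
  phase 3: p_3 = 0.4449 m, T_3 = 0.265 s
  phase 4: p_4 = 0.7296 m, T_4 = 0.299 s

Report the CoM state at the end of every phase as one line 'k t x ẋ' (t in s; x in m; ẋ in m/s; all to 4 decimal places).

phase 1: p=-0.0042, T=0.393, ωT=1.300398, cosh=1.971590, sinh=1.699166; start (x,ẋ)=(-0.053300, 0.467000) → end (x,ẋ)=(0.138806, 0.644674)
phase 2: p=0.2644, T=0.615, ωT=2.034973, cosh=3.891367, sinh=3.760683; start (x,ẋ)=(0.138806, 0.644674) → end (x,ẋ)=(0.508363, 0.945806)
phase 3: p=0.4449, T=0.265, ωT=0.876858, cosh=1.409713, sinh=0.993625; start (x,ẋ)=(0.508363, 0.945806) → end (x,ẋ)=(0.818379, 1.541967)
phase 4: p=0.7296, T=0.299, ωT=0.989361, cosh=1.530665, sinh=1.158851; start (x,ẋ)=(0.818379, 1.541967) → end (x,ẋ)=(1.405521, 2.700658)

1 0.3930 0.1388 0.6447
2 1.0080 0.5084 0.9458
3 1.2730 0.8184 1.5420
4 1.5720 1.4055 2.7007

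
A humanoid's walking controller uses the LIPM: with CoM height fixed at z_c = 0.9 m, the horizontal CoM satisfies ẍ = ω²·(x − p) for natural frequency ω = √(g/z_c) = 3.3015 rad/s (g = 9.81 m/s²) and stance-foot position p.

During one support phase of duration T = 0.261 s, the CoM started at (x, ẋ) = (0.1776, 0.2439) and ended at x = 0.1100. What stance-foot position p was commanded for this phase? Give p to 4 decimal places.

ωT = 3.3015·0.261 = 0.861692; cosh(ωT) = 1.394804, sinh(ωT) = 0.972357
x(T) = p + (x₀−p)·cosh(ωT) + (ẋ₀/ω)·sinh(ωT) ⇒ p·(1 − cosh) = x(T) − x₀·cosh − (ẋ₀/ω)·sinh
numerator   = 0.1100 − (0.1776)·1.394804 − (0.2439/3.3015)·0.972357 = -0.209551
denominator = 1 − 1.394804 = -0.394804
p = -0.209551 / -0.394804 = 0.5308

p = 0.5308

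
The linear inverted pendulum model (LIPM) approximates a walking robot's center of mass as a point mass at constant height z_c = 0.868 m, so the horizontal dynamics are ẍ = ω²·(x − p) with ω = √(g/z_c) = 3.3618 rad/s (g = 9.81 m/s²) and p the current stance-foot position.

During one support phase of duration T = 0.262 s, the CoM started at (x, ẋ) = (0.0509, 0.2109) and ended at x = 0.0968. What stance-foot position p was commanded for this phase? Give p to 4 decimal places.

ωT = 3.3618·0.262 = 0.880792; cosh(ωT) = 1.413632, sinh(ωT) = 0.999177
x(T) = p + (x₀−p)·cosh(ωT) + (ẋ₀/ω)·sinh(ωT) ⇒ p·(1 − cosh) = x(T) − x₀·cosh − (ẋ₀/ω)·sinh
numerator   = 0.0968 − (0.0509)·1.413632 − (0.2109/3.3618)·0.999177 = -0.037836
denominator = 1 − 1.413632 = -0.413632
p = -0.037836 / -0.413632 = 0.0915

p = 0.0915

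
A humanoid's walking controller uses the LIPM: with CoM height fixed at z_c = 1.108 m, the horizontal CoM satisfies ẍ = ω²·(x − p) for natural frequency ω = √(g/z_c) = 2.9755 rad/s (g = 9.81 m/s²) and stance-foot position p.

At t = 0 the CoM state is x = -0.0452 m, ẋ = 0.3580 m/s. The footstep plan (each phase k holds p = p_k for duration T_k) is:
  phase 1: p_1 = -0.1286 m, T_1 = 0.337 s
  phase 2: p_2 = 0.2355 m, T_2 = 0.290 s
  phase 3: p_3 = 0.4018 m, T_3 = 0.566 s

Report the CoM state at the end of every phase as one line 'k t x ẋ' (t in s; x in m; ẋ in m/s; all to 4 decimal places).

1 0.3370 0.1423 0.8463
2 0.6270 0.3824 0.9112
3 1.1930 1.1442 2.3888

phase 1: p=-0.1286, T=0.337, ωT=1.002744, cosh=1.546311, sinh=1.179439; start (x,ẋ)=(-0.045200, 0.358000) → end (x,ẋ)=(0.142268, 0.846265)
phase 2: p=0.2355, T=0.290, ωT=0.862895, cosh=1.395975, sinh=0.974037; start (x,ẋ)=(0.142268, 0.846265) → end (x,ẋ)=(0.382377, 0.911155)
phase 3: p=0.4018, T=0.566, ωT=1.684133, cosh=2.786691, sinh=2.601086; start (x,ẋ)=(0.382377, 0.911155) → end (x,ẋ)=(1.144175, 2.388778)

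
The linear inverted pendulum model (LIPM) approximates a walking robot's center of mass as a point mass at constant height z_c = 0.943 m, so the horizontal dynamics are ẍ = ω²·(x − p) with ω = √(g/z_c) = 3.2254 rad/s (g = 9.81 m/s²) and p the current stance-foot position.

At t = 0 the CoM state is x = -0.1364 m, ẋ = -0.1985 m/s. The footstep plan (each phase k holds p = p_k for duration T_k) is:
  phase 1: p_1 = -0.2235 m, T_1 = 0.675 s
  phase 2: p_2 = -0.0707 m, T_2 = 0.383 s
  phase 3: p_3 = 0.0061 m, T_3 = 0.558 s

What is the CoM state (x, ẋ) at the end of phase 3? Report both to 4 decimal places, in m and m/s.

phase 1: p=-0.2235, T=0.675, ωT=2.177145, cosh=4.467225, sinh=4.353861; start (x,ẋ)=(-0.136400, -0.198500) → end (x,ẋ)=(-0.102353, 0.336396)
phase 2: p=-0.0707, T=0.383, ωT=1.235328, cosh=1.865123, sinh=1.574384; start (x,ẋ)=(-0.102353, 0.336396) → end (x,ẋ)=(0.034465, 0.466684)
phase 3: p=0.0061, T=0.558, ωT=1.799773, cosh=3.106806, sinh=2.941470; start (x,ẋ)=(0.034465, 0.466684) → end (x,ẋ)=(0.519826, 1.719004)

x = 0.5198, ẋ = 1.7190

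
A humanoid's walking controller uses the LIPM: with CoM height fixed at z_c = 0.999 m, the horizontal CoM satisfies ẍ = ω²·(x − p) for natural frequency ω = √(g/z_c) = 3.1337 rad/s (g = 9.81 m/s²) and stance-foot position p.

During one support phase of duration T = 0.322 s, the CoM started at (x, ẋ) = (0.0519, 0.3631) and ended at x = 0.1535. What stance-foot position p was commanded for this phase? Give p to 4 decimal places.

ωT = 3.1337·0.322 = 1.009051; cosh(ωT) = 1.553781, sinh(ωT) = 1.189217
x(T) = p + (x₀−p)·cosh(ωT) + (ẋ₀/ω)·sinh(ωT) ⇒ p·(1 − cosh) = x(T) − x₀·cosh − (ẋ₀/ω)·sinh
numerator   = 0.1535 − (0.0519)·1.553781 − (0.3631/3.1337)·1.189217 = -0.064935
denominator = 1 − 1.553781 = -0.553781
p = -0.064935 / -0.553781 = 0.1173

p = 0.1173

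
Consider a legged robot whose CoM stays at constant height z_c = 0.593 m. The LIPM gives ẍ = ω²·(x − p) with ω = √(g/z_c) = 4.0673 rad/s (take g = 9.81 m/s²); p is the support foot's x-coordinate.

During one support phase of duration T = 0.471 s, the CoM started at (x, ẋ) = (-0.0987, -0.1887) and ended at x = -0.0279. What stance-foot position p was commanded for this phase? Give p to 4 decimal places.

p = -0.1898

ωT = 4.0673·0.471 = 1.915698; cosh(ωT) = 3.469459, sinh(ωT) = 3.322220
x(T) = p + (x₀−p)·cosh(ωT) + (ẋ₀/ω)·sinh(ωT) ⇒ p·(1 − cosh) = x(T) − x₀·cosh − (ẋ₀/ω)·sinh
numerator   = -0.0279 − (-0.0987)·3.469459 − (-0.1887/4.0673)·3.322220 = 0.468668
denominator = 1 − 3.469459 = -2.469459
p = 0.468668 / -2.469459 = -0.1898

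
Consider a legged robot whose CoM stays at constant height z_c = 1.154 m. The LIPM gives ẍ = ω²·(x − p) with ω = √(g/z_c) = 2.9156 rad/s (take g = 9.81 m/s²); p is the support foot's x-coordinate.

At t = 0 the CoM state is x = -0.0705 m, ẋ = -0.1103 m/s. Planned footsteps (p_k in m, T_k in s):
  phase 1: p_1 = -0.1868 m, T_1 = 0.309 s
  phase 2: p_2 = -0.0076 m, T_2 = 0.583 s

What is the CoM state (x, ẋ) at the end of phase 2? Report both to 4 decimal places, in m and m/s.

phase 1: p=-0.1868, T=0.309, ωT=0.900920, cosh=1.434032, sinh=1.027836; start (x,ẋ)=(-0.070500, -0.110300) → end (x,ẋ)=(-0.058906, 0.190349)
phase 2: p=-0.0076, T=0.583, ωT=1.699795, cosh=2.827773, sinh=2.645052; start (x,ẋ)=(-0.058906, 0.190349) → end (x,ẋ)=(0.020004, 0.142596)

x = 0.0200, ẋ = 0.1426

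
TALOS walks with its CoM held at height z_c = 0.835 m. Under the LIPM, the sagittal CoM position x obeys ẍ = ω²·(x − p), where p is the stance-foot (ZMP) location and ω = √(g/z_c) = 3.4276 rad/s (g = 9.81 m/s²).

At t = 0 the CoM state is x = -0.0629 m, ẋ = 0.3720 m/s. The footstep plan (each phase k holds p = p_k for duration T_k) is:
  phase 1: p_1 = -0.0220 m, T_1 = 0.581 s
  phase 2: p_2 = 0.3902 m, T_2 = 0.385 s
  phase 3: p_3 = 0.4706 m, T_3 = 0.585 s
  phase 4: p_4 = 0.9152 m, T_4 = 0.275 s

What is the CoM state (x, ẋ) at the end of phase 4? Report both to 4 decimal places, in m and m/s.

x = 2.4564, ẋ = 5.9115

phase 1: p=-0.0220, T=0.581, ωT=1.991436, cosh=3.731271, sinh=3.594772; start (x,ẋ)=(-0.062900, 0.372000) → end (x,ẋ)=(0.215534, 0.884086)
phase 2: p=0.3902, T=0.385, ωT=1.319626, cosh=2.004628, sinh=1.737393; start (x,ẋ)=(0.215534, 0.884086) → end (x,ẋ)=(0.488189, 0.732114)
phase 3: p=0.4706, T=0.585, ωT=2.005146, cosh=3.780909, sinh=3.646269; start (x,ẋ)=(0.488189, 0.732114) → end (x,ẋ)=(1.315922, 2.987880)
phase 4: p=0.9152, T=0.275, ωT=0.942590, cosh=1.478119, sinh=1.088501; start (x,ẋ)=(1.315922, 2.987880) → end (x,ẋ)=(2.456374, 5.911513)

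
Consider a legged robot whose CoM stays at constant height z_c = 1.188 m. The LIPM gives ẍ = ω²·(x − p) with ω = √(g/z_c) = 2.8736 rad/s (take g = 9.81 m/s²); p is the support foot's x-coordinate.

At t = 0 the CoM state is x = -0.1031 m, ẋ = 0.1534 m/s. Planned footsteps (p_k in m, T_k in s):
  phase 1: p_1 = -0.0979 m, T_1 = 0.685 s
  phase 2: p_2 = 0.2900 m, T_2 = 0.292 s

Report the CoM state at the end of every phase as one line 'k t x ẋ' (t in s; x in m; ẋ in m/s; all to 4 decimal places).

phase 1: p=-0.0979, T=0.685, ωT=1.968416, cosh=3.649503, sinh=3.509825; start (x,ẋ)=(-0.103100, 0.153400) → end (x,ẋ)=(0.070486, 0.507387)
phase 2: p=0.2900, T=0.292, ωT=0.839091, cosh=1.373183, sinh=0.941080; start (x,ẋ)=(0.070486, 0.507387) → end (x,ẋ)=(0.154732, 0.103106)

1 0.6850 0.0705 0.5074
2 0.9770 0.1547 0.1031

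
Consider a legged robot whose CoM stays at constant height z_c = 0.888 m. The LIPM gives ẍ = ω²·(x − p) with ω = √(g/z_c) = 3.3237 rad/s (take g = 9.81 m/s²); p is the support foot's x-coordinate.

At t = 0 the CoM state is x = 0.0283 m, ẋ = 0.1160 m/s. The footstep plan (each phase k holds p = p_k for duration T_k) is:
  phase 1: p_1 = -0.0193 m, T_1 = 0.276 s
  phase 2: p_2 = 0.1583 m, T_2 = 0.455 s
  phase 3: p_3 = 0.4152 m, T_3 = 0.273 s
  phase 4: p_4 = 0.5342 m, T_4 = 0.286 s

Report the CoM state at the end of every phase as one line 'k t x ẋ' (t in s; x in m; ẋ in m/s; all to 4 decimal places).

phase 1: p=-0.0193, T=0.276, ωT=0.917341, cosh=1.451104, sinh=1.051524; start (x,ẋ)=(0.028300, 0.116000) → end (x,ẋ)=(0.086472, 0.334688)
phase 2: p=0.1583, T=0.455, ωT=1.512284, cosh=2.378743, sinh=2.158337; start (x,ẋ)=(0.086472, 0.334688) → end (x,ẋ)=(0.204777, 0.280863)
phase 3: p=0.4152, T=0.273, ωT=0.907370, cosh=1.440691, sinh=1.037107; start (x,ẋ)=(0.204777, 0.280863) → end (x,ẋ)=(0.199685, -0.320696)
phase 4: p=0.5342, T=0.286, ωT=0.950578, cosh=1.486861, sinh=1.100344; start (x,ẋ)=(0.199685, -0.320696) → end (x,ẋ)=(-0.069347, -1.700223)

1 0.2760 0.0865 0.3347
2 0.7310 0.2048 0.2809
3 1.0040 0.1997 -0.3207
4 1.2900 -0.0693 -1.7002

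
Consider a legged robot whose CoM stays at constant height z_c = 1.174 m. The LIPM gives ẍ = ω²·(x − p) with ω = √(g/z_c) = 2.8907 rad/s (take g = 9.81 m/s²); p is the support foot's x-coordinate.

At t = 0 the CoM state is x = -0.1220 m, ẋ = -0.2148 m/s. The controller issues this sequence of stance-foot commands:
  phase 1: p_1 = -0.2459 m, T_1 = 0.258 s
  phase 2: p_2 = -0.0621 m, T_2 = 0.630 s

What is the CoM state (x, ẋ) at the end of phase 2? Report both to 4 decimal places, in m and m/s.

x = -0.3142, ẋ = -0.6868

phase 1: p=-0.2459, T=0.258, ωT=0.745801, cosh=1.291241, sinh=0.816887; start (x,ẋ)=(-0.122000, -0.214800) → end (x,ẋ)=(-0.146616, 0.015216)
phase 2: p=-0.0621, T=0.630, ωT=1.821141, cosh=3.170373, sinh=3.008532; start (x,ẋ)=(-0.146616, 0.015216) → end (x,ẋ)=(-0.314211, -0.686774)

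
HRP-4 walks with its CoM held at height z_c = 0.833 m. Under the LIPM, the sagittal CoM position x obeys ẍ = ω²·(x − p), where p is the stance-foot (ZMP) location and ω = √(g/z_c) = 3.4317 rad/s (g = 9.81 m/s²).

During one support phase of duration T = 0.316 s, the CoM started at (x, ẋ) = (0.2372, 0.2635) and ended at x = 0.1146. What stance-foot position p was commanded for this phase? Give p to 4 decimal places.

p = 0.5817

ωT = 3.4317·0.316 = 1.084417; cosh(ωT) = 1.647907, sinh(ωT) = 1.309808
x(T) = p + (x₀−p)·cosh(ωT) + (ẋ₀/ω)·sinh(ωT) ⇒ p·(1 − cosh) = x(T) − x₀·cosh − (ẋ₀/ω)·sinh
numerator   = 0.1146 − (0.2372)·1.647907 − (0.2635/3.4317)·1.309808 = -0.376856
denominator = 1 − 1.647907 = -0.647907
p = -0.376856 / -0.647907 = 0.5817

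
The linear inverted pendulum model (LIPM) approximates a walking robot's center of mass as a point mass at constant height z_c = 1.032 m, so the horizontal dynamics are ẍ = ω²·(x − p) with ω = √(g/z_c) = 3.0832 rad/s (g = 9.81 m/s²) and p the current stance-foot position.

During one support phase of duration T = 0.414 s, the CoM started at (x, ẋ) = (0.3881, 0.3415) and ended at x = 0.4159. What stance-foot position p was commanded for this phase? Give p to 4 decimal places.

p = 0.5547

ωT = 3.0832·0.414 = 1.276445; cosh(ωT) = 1.931452, sinh(ωT) = 1.652424
x(T) = p + (x₀−p)·cosh(ωT) + (ẋ₀/ω)·sinh(ωT) ⇒ p·(1 − cosh) = x(T) − x₀·cosh − (ẋ₀/ω)·sinh
numerator   = 0.4159 − (0.3881)·1.931452 − (0.3415/3.0832)·1.652424 = -0.516721
denominator = 1 − 1.931452 = -0.931452
p = -0.516721 / -0.931452 = 0.5547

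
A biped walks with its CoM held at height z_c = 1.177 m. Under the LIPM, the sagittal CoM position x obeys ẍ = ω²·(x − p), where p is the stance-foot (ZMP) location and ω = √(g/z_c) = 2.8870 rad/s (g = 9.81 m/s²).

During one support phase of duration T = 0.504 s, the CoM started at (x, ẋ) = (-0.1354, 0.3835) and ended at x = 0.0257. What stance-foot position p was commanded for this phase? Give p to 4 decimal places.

p = -0.0496

ωT = 2.8870·0.504 = 1.455048; cosh(ωT) = 2.259039, sinh(ωT) = 2.025650
x(T) = p + (x₀−p)·cosh(ωT) + (ẋ₀/ω)·sinh(ωT) ⇒ p·(1 − cosh) = x(T) − x₀·cosh − (ẋ₀/ω)·sinh
numerator   = 0.0257 − (-0.1354)·2.259039 − (0.3835/2.8870)·2.025650 = 0.062493
denominator = 1 − 2.259039 = -1.259039
p = 0.062493 / -1.259039 = -0.0496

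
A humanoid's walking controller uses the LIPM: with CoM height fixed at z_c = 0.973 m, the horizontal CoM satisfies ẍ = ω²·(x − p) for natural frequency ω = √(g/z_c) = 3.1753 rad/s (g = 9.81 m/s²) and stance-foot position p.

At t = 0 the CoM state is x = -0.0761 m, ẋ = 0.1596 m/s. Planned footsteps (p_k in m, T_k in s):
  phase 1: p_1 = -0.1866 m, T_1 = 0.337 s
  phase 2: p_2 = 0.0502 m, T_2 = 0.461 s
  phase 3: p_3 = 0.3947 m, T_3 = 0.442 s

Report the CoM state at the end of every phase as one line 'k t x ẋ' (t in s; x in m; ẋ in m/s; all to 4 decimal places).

phase 1: p=-0.1866, T=0.337, ωT=1.070076, cosh=1.629292, sinh=1.286309; start (x,ẋ)=(-0.076100, 0.159600) → end (x,ẋ)=(0.058090, 0.711363)
phase 2: p=0.0502, T=0.461, ωT=1.463813, cosh=2.276882, sinh=2.045529; start (x,ẋ)=(0.058090, 0.711363) → end (x,ẋ)=(0.526426, 1.670940)
phase 3: p=0.3947, T=0.442, ωT=1.403483, cosh=2.157543, sinh=1.911804; start (x,ẋ)=(0.526426, 1.670940) → end (x,ẋ)=(1.684954, 4.404775)

1 0.3370 0.0581 0.7114
2 0.7980 0.5264 1.6709
3 1.2400 1.6850 4.4048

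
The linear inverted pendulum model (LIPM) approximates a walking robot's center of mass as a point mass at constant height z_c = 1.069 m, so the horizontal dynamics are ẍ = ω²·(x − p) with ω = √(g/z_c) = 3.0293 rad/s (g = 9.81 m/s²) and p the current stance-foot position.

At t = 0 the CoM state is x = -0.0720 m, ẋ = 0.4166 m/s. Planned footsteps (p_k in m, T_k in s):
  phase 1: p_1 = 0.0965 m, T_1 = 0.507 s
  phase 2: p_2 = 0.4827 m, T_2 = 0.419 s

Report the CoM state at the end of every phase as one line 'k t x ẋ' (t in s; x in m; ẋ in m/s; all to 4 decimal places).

1 0.5070 -0.0084 -0.1182
2 0.9260 -0.5239 -2.6645

phase 1: p=0.0965, T=0.507, ωT=1.535855, cosh=2.430284, sinh=2.215012; start (x,ẋ)=(-0.072000, 0.416600) → end (x,ẋ)=(-0.008387, -0.118168)
phase 2: p=0.4827, T=0.419, ωT=1.269277, cosh=1.919656, sinh=1.638622; start (x,ẋ)=(-0.008387, -0.118168) → end (x,ẋ)=(-0.523937, -2.664535)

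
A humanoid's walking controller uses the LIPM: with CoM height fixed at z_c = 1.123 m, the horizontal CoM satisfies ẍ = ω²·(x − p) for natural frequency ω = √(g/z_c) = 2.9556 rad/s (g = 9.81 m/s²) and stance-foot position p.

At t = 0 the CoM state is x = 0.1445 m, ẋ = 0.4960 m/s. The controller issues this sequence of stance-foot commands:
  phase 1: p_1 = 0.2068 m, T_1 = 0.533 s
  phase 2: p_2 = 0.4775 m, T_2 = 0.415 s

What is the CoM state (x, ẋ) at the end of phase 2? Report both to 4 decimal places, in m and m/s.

x = 0.8386, ẋ = 1.3432

phase 1: p=0.2068, T=0.533, ωT=1.575335, cosh=2.519649, sinh=2.312710; start (x,ẋ)=(0.144500, 0.496000) → end (x,ẋ)=(0.437938, 0.823897)
phase 2: p=0.4775, T=0.415, ωT=1.226574, cosh=1.851412, sinh=1.558116; start (x,ẋ)=(0.437938, 0.823897) → end (x,ẋ)=(0.838592, 1.343184)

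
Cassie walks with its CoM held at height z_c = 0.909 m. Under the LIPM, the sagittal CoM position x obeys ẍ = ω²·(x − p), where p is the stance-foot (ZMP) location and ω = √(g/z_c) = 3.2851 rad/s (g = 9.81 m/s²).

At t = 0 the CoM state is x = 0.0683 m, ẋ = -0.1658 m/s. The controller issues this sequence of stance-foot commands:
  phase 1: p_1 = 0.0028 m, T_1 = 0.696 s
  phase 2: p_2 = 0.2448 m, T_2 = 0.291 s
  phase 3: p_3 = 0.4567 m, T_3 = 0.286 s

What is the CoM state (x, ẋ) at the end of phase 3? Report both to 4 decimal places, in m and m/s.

phase 1: p=0.0028, T=0.696, ωT=2.286430, cosh=4.970686, sinh=4.869057; start (x,ẋ)=(0.068300, -0.165800) → end (x,ẋ)=(0.082637, 0.223555)
phase 2: p=0.2448, T=0.291, ωT=0.955964, cosh=1.492809, sinh=1.108368; start (x,ẋ)=(0.082637, 0.223555) → end (x,ẋ)=(0.078148, -0.256726)
phase 3: p=0.4567, T=0.286, ωT=0.939539, cosh=1.474804, sinh=1.083996; start (x,ẋ)=(0.078148, -0.256726) → end (x,ẋ)=(-0.186304, -1.726660)

x = -0.1863, ẋ = -1.7267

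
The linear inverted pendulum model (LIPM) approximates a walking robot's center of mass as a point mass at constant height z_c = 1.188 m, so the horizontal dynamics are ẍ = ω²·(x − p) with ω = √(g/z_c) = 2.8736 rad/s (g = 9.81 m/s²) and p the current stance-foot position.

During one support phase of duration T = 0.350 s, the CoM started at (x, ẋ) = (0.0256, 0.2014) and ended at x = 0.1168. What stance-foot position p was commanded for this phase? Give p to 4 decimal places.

ωT = 2.8736·0.350 = 1.005760; cosh(ωT) = 1.549875, sinh(ωT) = 1.184109
x(T) = p + (x₀−p)·cosh(ωT) + (ẋ₀/ω)·sinh(ωT) ⇒ p·(1 − cosh) = x(T) − x₀·cosh − (ẋ₀/ω)·sinh
numerator   = 0.1168 − (0.0256)·1.549875 − (0.2014/2.8736)·1.184109 = -0.005867
denominator = 1 − 1.549875 = -0.549875
p = -0.005867 / -0.549875 = 0.0107

p = 0.0107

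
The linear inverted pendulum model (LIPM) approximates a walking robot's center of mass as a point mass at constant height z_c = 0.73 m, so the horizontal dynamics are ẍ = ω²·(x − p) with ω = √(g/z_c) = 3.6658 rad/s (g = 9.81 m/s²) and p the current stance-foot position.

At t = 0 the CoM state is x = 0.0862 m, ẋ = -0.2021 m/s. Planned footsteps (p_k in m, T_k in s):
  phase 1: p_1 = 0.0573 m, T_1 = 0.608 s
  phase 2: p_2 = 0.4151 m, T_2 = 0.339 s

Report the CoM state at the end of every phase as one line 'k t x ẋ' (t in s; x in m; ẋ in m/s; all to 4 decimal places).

1 0.6080 -0.0600 -0.4632
2 0.9470 -0.6772 -3.6353

phase 1: p=0.0573, T=0.608, ωT=2.228806, cosh=4.698215, sinh=4.590558; start (x,ẋ)=(0.086200, -0.202100) → end (x,ẋ)=(-0.060005, -0.463178)
phase 2: p=0.4151, T=0.339, ωT=1.242706, cosh=1.876790, sinh=1.588188; start (x,ẋ)=(-0.060005, -0.463178) → end (x,ẋ)=(-0.677241, -3.635337)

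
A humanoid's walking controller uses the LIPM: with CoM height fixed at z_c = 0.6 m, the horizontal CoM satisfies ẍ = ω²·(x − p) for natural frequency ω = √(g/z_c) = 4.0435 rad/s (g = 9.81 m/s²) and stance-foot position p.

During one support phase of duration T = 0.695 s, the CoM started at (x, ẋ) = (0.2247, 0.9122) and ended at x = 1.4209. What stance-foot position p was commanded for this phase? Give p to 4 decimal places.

p = 0.3162

ωT = 4.0435·0.695 = 2.810232; cosh(ωT) = 8.336986, sinh(ωT) = 8.276795
x(T) = p + (x₀−p)·cosh(ωT) + (ẋ₀/ω)·sinh(ωT) ⇒ p·(1 − cosh) = x(T) − x₀·cosh − (ẋ₀/ω)·sinh
numerator   = 1.4209 − (0.2247)·8.336986 − (0.9122/4.0435)·8.276795 = -2.319638
denominator = 1 − 8.336986 = -7.336986
p = -2.319638 / -7.336986 = 0.3162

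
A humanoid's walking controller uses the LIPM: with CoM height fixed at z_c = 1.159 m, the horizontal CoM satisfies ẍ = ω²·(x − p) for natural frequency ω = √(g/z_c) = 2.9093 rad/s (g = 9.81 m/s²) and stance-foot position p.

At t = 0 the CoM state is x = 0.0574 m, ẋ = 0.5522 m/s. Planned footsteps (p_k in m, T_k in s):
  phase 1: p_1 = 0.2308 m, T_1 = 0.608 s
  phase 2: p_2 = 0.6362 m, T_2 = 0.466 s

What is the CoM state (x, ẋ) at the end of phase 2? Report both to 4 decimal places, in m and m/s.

phase 1: p=0.2308, T=0.608, ωT=1.768854, cosh=3.017330, sinh=2.846802; start (x,ẋ)=(0.057400, 0.552200) → end (x,ẋ)=(0.247932, 0.230036)
phase 2: p=0.6362, T=0.466, ωT=1.355734, cosh=2.068682, sinh=1.810924; start (x,ẋ)=(0.247932, 0.230036) → end (x,ẋ)=(-0.023814, -1.569724)

x = -0.0238, ẋ = -1.5697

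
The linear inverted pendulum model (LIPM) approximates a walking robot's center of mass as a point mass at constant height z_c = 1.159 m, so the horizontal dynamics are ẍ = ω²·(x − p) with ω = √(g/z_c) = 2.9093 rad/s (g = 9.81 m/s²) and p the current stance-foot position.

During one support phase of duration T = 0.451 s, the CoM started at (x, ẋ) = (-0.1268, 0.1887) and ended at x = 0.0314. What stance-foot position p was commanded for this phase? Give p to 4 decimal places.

p = -0.1737

ωT = 2.9093·0.451 = 1.312094; cosh(ωT) = 1.991600, sinh(ωT) = 1.722344
x(T) = p + (x₀−p)·cosh(ωT) + (ẋ₀/ω)·sinh(ωT) ⇒ p·(1 − cosh) = x(T) − x₀·cosh − (ẋ₀/ω)·sinh
numerator   = 0.0314 − (-0.1268)·1.991600 − (0.1887/2.9093)·1.722344 = 0.172222
denominator = 1 − 1.991600 = -0.991600
p = 0.172222 / -0.991600 = -0.1737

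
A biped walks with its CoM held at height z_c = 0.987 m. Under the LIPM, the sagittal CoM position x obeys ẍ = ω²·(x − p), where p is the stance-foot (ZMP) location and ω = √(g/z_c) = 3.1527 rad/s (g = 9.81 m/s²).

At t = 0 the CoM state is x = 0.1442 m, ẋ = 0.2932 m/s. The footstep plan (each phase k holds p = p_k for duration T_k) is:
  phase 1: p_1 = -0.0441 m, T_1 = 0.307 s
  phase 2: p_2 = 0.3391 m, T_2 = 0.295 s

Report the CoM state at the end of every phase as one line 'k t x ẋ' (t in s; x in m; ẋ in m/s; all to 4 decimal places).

1 0.3070 0.3442 1.1102
2 0.6020 0.7234 1.6433

phase 1: p=-0.0441, T=0.307, ωT=0.967879, cosh=1.506122, sinh=1.126234; start (x,ẋ)=(0.144200, 0.293200) → end (x,ẋ)=(0.344242, 1.110187)
phase 2: p=0.3391, T=0.295, ωT=0.930046, cosh=1.464581, sinh=1.070046; start (x,ẋ)=(0.344242, 1.110187) → end (x,ẋ)=(0.723435, 1.643306)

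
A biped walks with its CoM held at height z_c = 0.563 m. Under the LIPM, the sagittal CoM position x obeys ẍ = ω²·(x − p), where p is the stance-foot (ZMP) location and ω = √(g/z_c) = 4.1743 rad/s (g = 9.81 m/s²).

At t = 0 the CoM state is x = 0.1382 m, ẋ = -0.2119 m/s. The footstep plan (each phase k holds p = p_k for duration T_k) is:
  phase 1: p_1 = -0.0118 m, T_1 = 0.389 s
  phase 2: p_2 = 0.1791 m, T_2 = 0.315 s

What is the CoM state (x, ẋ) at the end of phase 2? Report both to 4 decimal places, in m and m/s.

x = 0.7407, ẋ = 2.5137

phase 1: p=-0.0118, T=0.389, ωT=1.623803, cosh=2.634745, sinh=2.437597; start (x,ẋ)=(0.138200, -0.211900) → end (x,ẋ)=(0.259672, 0.967987)
phase 2: p=0.1791, T=0.315, ωT=1.314904, cosh=1.996448, sinh=1.727948; start (x,ẋ)=(0.259672, 0.967987) → end (x,ẋ)=(0.740655, 2.513699)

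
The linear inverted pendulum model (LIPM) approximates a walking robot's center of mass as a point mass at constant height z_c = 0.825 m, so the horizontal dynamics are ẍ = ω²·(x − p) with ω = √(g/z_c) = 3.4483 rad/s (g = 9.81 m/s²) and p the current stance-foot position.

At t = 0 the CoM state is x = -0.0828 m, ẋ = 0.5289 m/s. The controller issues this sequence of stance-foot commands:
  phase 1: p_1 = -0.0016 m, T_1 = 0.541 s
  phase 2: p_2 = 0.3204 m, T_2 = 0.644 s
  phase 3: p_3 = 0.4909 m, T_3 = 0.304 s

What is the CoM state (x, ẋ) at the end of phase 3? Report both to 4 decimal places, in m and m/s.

x = 2.1066, ẋ = 5.8245

phase 1: p=-0.0016, T=0.541, ωT=1.865530, cosh=3.307087, sinh=3.152273; start (x,ẋ)=(-0.082800, 0.528900) → end (x,ẋ)=(0.213360, 0.866476)
phase 2: p=0.3204, T=0.644, ωT=2.220705, cosh=4.661179, sinh=4.552647; start (x,ẋ)=(0.213360, 0.866476) → end (x,ẋ)=(0.965439, 2.358389)
phase 3: p=0.4909, T=0.304, ωT=1.048283, cosh=1.601644, sinh=1.251105; start (x,ẋ)=(0.965439, 2.358389) → end (x,ẋ)=(2.106608, 5.824549)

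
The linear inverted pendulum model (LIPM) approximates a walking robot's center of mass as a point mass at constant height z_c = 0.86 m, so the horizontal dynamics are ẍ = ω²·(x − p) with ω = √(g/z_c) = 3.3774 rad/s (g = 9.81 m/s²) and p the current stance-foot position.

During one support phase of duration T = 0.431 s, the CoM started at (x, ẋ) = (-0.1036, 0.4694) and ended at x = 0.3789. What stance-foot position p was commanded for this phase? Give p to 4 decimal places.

p = -0.2629

ωT = 3.3774·0.431 = 1.455659; cosh(ωT) = 2.260278, sinh(ωT) = 2.027032
x(T) = p + (x₀−p)·cosh(ωT) + (ẋ₀/ω)·sinh(ωT) ⇒ p·(1 − cosh) = x(T) − x₀·cosh − (ẋ₀/ω)·sinh
numerator   = 0.3789 − (-0.1036)·2.260278 − (0.4694/3.3774)·2.027032 = 0.331343
denominator = 1 − 2.260278 = -1.260278
p = 0.331343 / -1.260278 = -0.2629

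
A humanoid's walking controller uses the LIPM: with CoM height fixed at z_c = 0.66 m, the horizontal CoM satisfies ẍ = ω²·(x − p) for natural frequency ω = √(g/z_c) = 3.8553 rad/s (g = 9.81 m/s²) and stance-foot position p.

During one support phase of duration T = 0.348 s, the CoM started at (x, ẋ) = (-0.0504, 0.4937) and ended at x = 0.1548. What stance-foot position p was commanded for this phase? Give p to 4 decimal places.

ωT = 3.8553·0.348 = 1.341644; cosh(ωT) = 2.043372, sinh(ωT) = 1.781957
x(T) = p + (x₀−p)·cosh(ωT) + (ẋ₀/ω)·sinh(ωT) ⇒ p·(1 − cosh) = x(T) − x₀·cosh − (ẋ₀/ω)·sinh
numerator   = 0.1548 − (-0.0504)·2.043372 − (0.4937/3.8553)·1.781957 = 0.029593
denominator = 1 − 2.043372 = -1.043372
p = 0.029593 / -1.043372 = -0.0284

p = -0.0284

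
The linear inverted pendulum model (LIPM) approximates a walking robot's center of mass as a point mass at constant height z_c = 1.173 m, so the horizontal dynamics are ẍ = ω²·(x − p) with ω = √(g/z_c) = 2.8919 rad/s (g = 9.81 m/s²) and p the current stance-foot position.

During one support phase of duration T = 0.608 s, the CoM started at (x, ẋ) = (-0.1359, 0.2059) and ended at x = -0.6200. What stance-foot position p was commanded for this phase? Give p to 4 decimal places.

ωT = 2.8919·0.608 = 1.758275; cosh(ωT) = 2.987381, sinh(ωT) = 2.815039
x(T) = p + (x₀−p)·cosh(ωT) + (ẋ₀/ω)·sinh(ωT) ⇒ p·(1 − cosh) = x(T) − x₀·cosh − (ẋ₀/ω)·sinh
numerator   = -0.6200 − (-0.1359)·2.987381 − (0.2059/2.8919)·2.815039 = -0.414442
denominator = 1 − 2.987381 = -1.987381
p = -0.414442 / -1.987381 = 0.2085

p = 0.2085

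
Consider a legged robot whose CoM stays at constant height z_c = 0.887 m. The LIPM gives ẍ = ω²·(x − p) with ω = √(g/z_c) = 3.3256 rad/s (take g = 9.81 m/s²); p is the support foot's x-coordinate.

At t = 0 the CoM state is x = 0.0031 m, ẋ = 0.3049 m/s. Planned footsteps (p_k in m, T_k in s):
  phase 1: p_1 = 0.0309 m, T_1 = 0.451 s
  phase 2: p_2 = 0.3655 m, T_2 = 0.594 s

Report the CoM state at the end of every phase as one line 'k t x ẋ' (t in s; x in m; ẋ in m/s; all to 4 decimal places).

phase 1: p=0.0309, T=0.451, ωT=1.499846, cosh=2.352081, sinh=2.128916; start (x,ẋ)=(0.003100, 0.304900) → end (x,ẋ)=(0.160697, 0.520328)
phase 2: p=0.3655, T=0.594, ωT=1.975406, cosh=3.674127, sinh=3.535422; start (x,ẋ)=(0.160697, 0.520328) → end (x,ẋ)=(0.166184, -0.496202)

1 0.4510 0.1607 0.5203
2 1.0450 0.1662 -0.4962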